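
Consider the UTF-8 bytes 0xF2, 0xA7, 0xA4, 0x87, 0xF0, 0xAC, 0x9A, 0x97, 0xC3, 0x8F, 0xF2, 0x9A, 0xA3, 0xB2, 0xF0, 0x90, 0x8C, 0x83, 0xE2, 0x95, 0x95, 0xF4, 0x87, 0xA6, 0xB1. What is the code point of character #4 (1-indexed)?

Offset 0: leading byte 0xF2 = 11110010 → 4-byte char #1 = F2 A7 A4 87.
Offset 4: leading byte 0xF0 = 11110000 → 4-byte char #2 = F0 AC 9A 97.
Offset 8: leading byte 0xC3 = 11000011 → 2-byte char #3 = C3 8F.
Offset 10: leading byte 0xF2 = 11110010 → 4-byte char #4 = F2 9A A3 B2.
Leading byte 0xF2 = 11110010 matches 11110xxx → 4-byte sequence.
Byte 1: 0xF2 = 11110010, payload 010 (3 bits).
Byte 2: 0x9A = 10011010 (10xxxxxx ✓), payload 011010.
Byte 3: 0xA3 = 10100011 (10xxxxxx ✓), payload 100011.
Byte 4: 0xB2 = 10110010 (10xxxxxx ✓), payload 110010.
Concatenate: 010011010100011110010 = 0x9A8F2 (21 bits → U+9A8F2).

U+9A8F2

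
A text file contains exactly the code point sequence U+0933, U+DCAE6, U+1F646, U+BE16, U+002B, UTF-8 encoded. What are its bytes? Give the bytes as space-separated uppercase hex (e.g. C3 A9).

U+0933: 3-byte form → E0 A4 B3.
U+DCAE6: 4-byte form → F3 9C AB A6.
U+1F646: 4-byte form → F0 9F 99 86.
U+BE16: 3-byte form → EB B8 96.
U+002B: 1-byte form → 2B.
Concatenated (15 bytes): E0 A4 B3 F3 9C AB A6 F0 9F 99 86 EB B8 96 2B.

E0 A4 B3 F3 9C AB A6 F0 9F 99 86 EB B8 96 2B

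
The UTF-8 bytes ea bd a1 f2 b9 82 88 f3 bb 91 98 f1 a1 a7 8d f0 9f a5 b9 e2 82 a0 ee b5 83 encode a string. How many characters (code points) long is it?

7

Byte at offset 0: 0xEA = 11101010 → 3-byte char (#1). Advance 3.
Byte at offset 3: 0xF2 = 11110010 → 4-byte char (#2). Advance 4.
Byte at offset 7: 0xF3 = 11110011 → 4-byte char (#3). Advance 4.
Byte at offset 11: 0xF1 = 11110001 → 4-byte char (#4). Advance 4.
Byte at offset 15: 0xF0 = 11110000 → 4-byte char (#5). Advance 4.
Byte at offset 19: 0xE2 = 11100010 → 3-byte char (#6). Advance 3.
Byte at offset 22: 0xEE = 11101110 → 3-byte char (#7). Advance 3.
Reached end at offset 25 after 7 code points.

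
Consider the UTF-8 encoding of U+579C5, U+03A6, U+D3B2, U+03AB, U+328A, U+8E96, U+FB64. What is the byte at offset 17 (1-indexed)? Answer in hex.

1-indexed offset 17 is 0-indexed offset 16.
U+579C5 → 4-byte form F1 97 A7 85 at offsets 0–3.
U+03A6 → 2-byte form CE A6 at offsets 4–5.
U+D3B2 → 3-byte form ED 8E B2 at offsets 6–8.
U+03AB → 2-byte form CE AB at offsets 9–10.
U+328A → 3-byte form E3 8A 8A at offsets 11–13.
U+8E96 → 3-byte form E8 BA 96 at offsets 14–16.
Offset 16 falls in char 6's range; it's byte 3 of E8 BA 96 = 0x96.

0x96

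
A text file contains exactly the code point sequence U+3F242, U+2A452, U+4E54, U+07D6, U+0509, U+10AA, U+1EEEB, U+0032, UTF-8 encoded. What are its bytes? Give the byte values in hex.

F0 BF 89 82 F0 AA 91 92 E4 B9 94 DF 96 D4 89 E1 82 AA F0 9E BB AB 32

U+3F242: 4-byte form → F0 BF 89 82.
U+2A452: 4-byte form → F0 AA 91 92.
U+4E54: 3-byte form → E4 B9 94.
U+07D6: 2-byte form → DF 96.
U+0509: 2-byte form → D4 89.
U+10AA: 3-byte form → E1 82 AA.
U+1EEEB: 4-byte form → F0 9E BB AB.
U+0032: 1-byte form → 32.
Concatenated (23 bytes): F0 BF 89 82 F0 AA 91 92 E4 B9 94 DF 96 D4 89 E1 82 AA F0 9E BB AB 32.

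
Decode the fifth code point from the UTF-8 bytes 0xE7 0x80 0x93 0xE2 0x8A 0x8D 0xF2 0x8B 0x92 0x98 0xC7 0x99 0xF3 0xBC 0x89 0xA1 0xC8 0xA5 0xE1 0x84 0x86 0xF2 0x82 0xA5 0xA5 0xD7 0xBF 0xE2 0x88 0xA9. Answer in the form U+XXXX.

Offset 0: leading byte 0xE7 = 11100111 → 3-byte char #1 = E7 80 93.
Offset 3: leading byte 0xE2 = 11100010 → 3-byte char #2 = E2 8A 8D.
Offset 6: leading byte 0xF2 = 11110010 → 4-byte char #3 = F2 8B 92 98.
Offset 10: leading byte 0xC7 = 11000111 → 2-byte char #4 = C7 99.
Offset 12: leading byte 0xF3 = 11110011 → 4-byte char #5 = F3 BC 89 A1.
Leading byte 0xF3 = 11110011 matches 11110xxx → 4-byte sequence.
Byte 1: 0xF3 = 11110011, payload 011 (3 bits).
Byte 2: 0xBC = 10111100 (10xxxxxx ✓), payload 111100.
Byte 3: 0x89 = 10001001 (10xxxxxx ✓), payload 001001.
Byte 4: 0xA1 = 10100001 (10xxxxxx ✓), payload 100001.
Concatenate: 011111100001001100001 = 0xFC261 (21 bits → U+FC261).

U+FC261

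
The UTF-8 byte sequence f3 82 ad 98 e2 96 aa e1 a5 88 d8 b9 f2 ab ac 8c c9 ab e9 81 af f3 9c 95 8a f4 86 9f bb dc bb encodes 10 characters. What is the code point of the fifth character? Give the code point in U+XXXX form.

U+ABB0C

Offset 0: leading byte 0xF3 = 11110011 → 4-byte char #1 = F3 82 AD 98.
Offset 4: leading byte 0xE2 = 11100010 → 3-byte char #2 = E2 96 AA.
Offset 7: leading byte 0xE1 = 11100001 → 3-byte char #3 = E1 A5 88.
Offset 10: leading byte 0xD8 = 11011000 → 2-byte char #4 = D8 B9.
Offset 12: leading byte 0xF2 = 11110010 → 4-byte char #5 = F2 AB AC 8C.
Leading byte 0xF2 = 11110010 matches 11110xxx → 4-byte sequence.
Byte 1: 0xF2 = 11110010, payload 010 (3 bits).
Byte 2: 0xAB = 10101011 (10xxxxxx ✓), payload 101011.
Byte 3: 0xAC = 10101100 (10xxxxxx ✓), payload 101100.
Byte 4: 0x8C = 10001100 (10xxxxxx ✓), payload 001100.
Concatenate: 010101011101100001100 = 0xABB0C (21 bits → U+ABB0C).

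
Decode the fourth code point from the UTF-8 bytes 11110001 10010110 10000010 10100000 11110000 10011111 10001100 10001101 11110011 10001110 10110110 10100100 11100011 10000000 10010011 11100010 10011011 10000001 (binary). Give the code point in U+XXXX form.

Offset 0: leading byte 0xF1 = 11110001 → 4-byte char #1 = F1 96 82 A0.
Offset 4: leading byte 0xF0 = 11110000 → 4-byte char #2 = F0 9F 8C 8D.
Offset 8: leading byte 0xF3 = 11110011 → 4-byte char #3 = F3 8E B6 A4.
Offset 12: leading byte 0xE3 = 11100011 → 3-byte char #4 = E3 80 93.
Leading byte 0xE3 = 11100011 matches 1110xxxx → 3-byte sequence.
Byte 1: 0xE3 = 11100011, payload 0011 (4 bits).
Byte 2: 0x80 = 10000000 (10xxxxxx ✓), payload 000000.
Byte 3: 0x93 = 10010011 (10xxxxxx ✓), payload 010011.
Concatenate: 0011000000010011 = 0x3013 (16 bits → U+3013).

U+3013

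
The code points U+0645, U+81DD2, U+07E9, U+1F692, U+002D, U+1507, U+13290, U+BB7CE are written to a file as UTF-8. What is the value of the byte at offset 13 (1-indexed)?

0x2D

1-indexed offset 13 is 0-indexed offset 12.
U+0645 → 2-byte form D9 85 at offsets 0–1.
U+81DD2 → 4-byte form F2 81 B7 92 at offsets 2–5.
U+07E9 → 2-byte form DF A9 at offsets 6–7.
U+1F692 → 4-byte form F0 9F 9A 92 at offsets 8–11.
U+002D → 1-byte form 2D at offsets 12–12.
Offset 12 falls in char 5's range; it's byte 1 of 2D = 0x2D.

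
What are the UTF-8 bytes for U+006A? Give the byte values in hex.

6A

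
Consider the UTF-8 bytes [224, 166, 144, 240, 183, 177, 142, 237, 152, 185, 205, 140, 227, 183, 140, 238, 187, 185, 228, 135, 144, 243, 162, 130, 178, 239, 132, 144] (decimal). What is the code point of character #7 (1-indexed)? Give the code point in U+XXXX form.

U+41D0

Offset 0: leading byte 0xE0 = 11100000 → 3-byte char #1 = E0 A6 90.
Offset 3: leading byte 0xF0 = 11110000 → 4-byte char #2 = F0 B7 B1 8E.
Offset 7: leading byte 0xED = 11101101 → 3-byte char #3 = ED 98 B9.
Offset 10: leading byte 0xCD = 11001101 → 2-byte char #4 = CD 8C.
Offset 12: leading byte 0xE3 = 11100011 → 3-byte char #5 = E3 B7 8C.
Offset 15: leading byte 0xEE = 11101110 → 3-byte char #6 = EE BB B9.
Offset 18: leading byte 0xE4 = 11100100 → 3-byte char #7 = E4 87 90.
Leading byte 0xE4 = 11100100 matches 1110xxxx → 3-byte sequence.
Byte 1: 0xE4 = 11100100, payload 0100 (4 bits).
Byte 2: 0x87 = 10000111 (10xxxxxx ✓), payload 000111.
Byte 3: 0x90 = 10010000 (10xxxxxx ✓), payload 010000.
Concatenate: 0100000111010000 = 0x41D0 (16 bits → U+41D0).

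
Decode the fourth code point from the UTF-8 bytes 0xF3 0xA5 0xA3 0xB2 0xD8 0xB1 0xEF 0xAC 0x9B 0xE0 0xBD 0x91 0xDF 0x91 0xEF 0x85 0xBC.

U+0F51

Offset 0: leading byte 0xF3 = 11110011 → 4-byte char #1 = F3 A5 A3 B2.
Offset 4: leading byte 0xD8 = 11011000 → 2-byte char #2 = D8 B1.
Offset 6: leading byte 0xEF = 11101111 → 3-byte char #3 = EF AC 9B.
Offset 9: leading byte 0xE0 = 11100000 → 3-byte char #4 = E0 BD 91.
Leading byte 0xE0 = 11100000 matches 1110xxxx → 3-byte sequence.
Byte 1: 0xE0 = 11100000, payload 0000 (4 bits).
Byte 2: 0xBD = 10111101 (10xxxxxx ✓), payload 111101.
Byte 3: 0x91 = 10010001 (10xxxxxx ✓), payload 010001.
Concatenate: 0000111101010001 = 0xF51 (16 bits → U+0F51).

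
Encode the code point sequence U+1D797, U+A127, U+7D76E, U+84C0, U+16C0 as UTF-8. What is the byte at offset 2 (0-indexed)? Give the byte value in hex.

0x9E

U+1D797 → 4-byte form F0 9D 9E 97 at offsets 0–3.
Offset 2 falls in char 1's range; it's byte 3 of F0 9D 9E 97 = 0x9E.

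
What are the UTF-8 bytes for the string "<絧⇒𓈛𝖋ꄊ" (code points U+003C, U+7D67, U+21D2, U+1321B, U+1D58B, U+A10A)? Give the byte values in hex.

U+003C: 1-byte form → 3C.
U+7D67: 3-byte form → E7 B5 A7.
U+21D2: 3-byte form → E2 87 92.
U+1321B: 4-byte form → F0 93 88 9B.
U+1D58B: 4-byte form → F0 9D 96 8B.
U+A10A: 3-byte form → EA 84 8A.
Concatenated (18 bytes): 3C E7 B5 A7 E2 87 92 F0 93 88 9B F0 9D 96 8B EA 84 8A.

3C E7 B5 A7 E2 87 92 F0 93 88 9B F0 9D 96 8B EA 84 8A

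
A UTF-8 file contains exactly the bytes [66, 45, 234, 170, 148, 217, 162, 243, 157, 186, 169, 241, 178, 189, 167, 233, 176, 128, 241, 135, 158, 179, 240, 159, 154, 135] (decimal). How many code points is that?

Byte at offset 0: 0x42 = 01000010 → 1-byte char (#1). Advance 1.
Byte at offset 1: 0x2D = 00101101 → 1-byte char (#2). Advance 1.
Byte at offset 2: 0xEA = 11101010 → 3-byte char (#3). Advance 3.
Byte at offset 5: 0xD9 = 11011001 → 2-byte char (#4). Advance 2.
Byte at offset 7: 0xF3 = 11110011 → 4-byte char (#5). Advance 4.
Byte at offset 11: 0xF1 = 11110001 → 4-byte char (#6). Advance 4.
Byte at offset 15: 0xE9 = 11101001 → 3-byte char (#7). Advance 3.
Byte at offset 18: 0xF1 = 11110001 → 4-byte char (#8). Advance 4.
Byte at offset 22: 0xF0 = 11110000 → 4-byte char (#9). Advance 4.
Reached end at offset 26 after 9 code points.

9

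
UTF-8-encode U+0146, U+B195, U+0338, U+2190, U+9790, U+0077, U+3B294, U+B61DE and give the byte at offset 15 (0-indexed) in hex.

0xBB

U+0146 → 2-byte form C5 86 at offsets 0–1.
U+B195 → 3-byte form EB 86 95 at offsets 2–4.
U+0338 → 2-byte form CC B8 at offsets 5–6.
U+2190 → 3-byte form E2 86 90 at offsets 7–9.
U+9790 → 3-byte form E9 9E 90 at offsets 10–12.
U+0077 → 1-byte form 77 at offsets 13–13.
U+3B294 → 4-byte form F0 BB 8A 94 at offsets 14–17.
Offset 15 falls in char 7's range; it's byte 2 of F0 BB 8A 94 = 0xBB.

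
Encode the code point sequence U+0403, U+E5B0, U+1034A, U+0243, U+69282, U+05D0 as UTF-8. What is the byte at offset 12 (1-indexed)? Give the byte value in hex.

1-indexed offset 12 is 0-indexed offset 11.
U+0403 → 2-byte form D0 83 at offsets 0–1.
U+E5B0 → 3-byte form EE 96 B0 at offsets 2–4.
U+1034A → 4-byte form F0 90 8D 8A at offsets 5–8.
U+0243 → 2-byte form C9 83 at offsets 9–10.
U+69282 → 4-byte form F1 A9 8A 82 at offsets 11–14.
Offset 11 falls in char 5's range; it's byte 1 of F1 A9 8A 82 = 0xF1.

0xF1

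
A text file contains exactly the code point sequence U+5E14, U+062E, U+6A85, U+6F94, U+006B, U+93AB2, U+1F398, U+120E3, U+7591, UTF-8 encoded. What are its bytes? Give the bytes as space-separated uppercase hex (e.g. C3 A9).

U+5E14: 3-byte form → E5 B8 94.
U+062E: 2-byte form → D8 AE.
U+6A85: 3-byte form → E6 AA 85.
U+6F94: 3-byte form → E6 BE 94.
U+006B: 1-byte form → 6B.
U+93AB2: 4-byte form → F2 93 AA B2.
U+1F398: 4-byte form → F0 9F 8E 98.
U+120E3: 4-byte form → F0 92 83 A3.
U+7591: 3-byte form → E7 96 91.
Concatenated (27 bytes): E5 B8 94 D8 AE E6 AA 85 E6 BE 94 6B F2 93 AA B2 F0 9F 8E 98 F0 92 83 A3 E7 96 91.

E5 B8 94 D8 AE E6 AA 85 E6 BE 94 6B F2 93 AA B2 F0 9F 8E 98 F0 92 83 A3 E7 96 91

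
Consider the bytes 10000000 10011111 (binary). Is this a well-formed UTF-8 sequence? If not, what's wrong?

invalid (continuation byte with no leading byte)

Byte 0x80 = 10000000 has the form 10xxxxxx — a continuation byte — but there is no preceding leading byte.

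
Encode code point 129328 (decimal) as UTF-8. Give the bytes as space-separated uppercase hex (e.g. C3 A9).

U+1F930 = 0x1F930 = 129328 decimal. In range U+10000–U+10FFFF → 4-byte form: 11110xxx 10xxxxxx 10xxxxxx 10xxxxxx.
Binary (21 bits): 000011111100100110000.
Split 3+6+6+6: 000 | 011111 | 100100 | 110000.
Byte 1: 11110000 = 0xF0.
Byte 2: 10011111 = 0x9F.
Byte 3: 10100100 = 0xA4.
Byte 4: 10110000 = 0xB0.

F0 9F A4 B0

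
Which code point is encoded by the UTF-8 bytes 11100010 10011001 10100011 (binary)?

U+2663

Leading byte 0xE2 = 11100010 matches 1110xxxx → 3-byte sequence.
Byte 1: 0xE2 = 11100010, payload 0010 (4 bits).
Byte 2: 0x99 = 10011001 (10xxxxxx ✓), payload 011001.
Byte 3: 0xA3 = 10100011 (10xxxxxx ✓), payload 100011.
Concatenate: 0010011001100011 = 0x2663 (16 bits → U+2663).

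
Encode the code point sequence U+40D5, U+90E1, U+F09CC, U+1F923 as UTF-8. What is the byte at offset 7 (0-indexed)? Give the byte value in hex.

0xB0

U+40D5 → 3-byte form E4 83 95 at offsets 0–2.
U+90E1 → 3-byte form E9 83 A1 at offsets 3–5.
U+F09CC → 4-byte form F3 B0 A7 8C at offsets 6–9.
Offset 7 falls in char 3's range; it's byte 2 of F3 B0 A7 8C = 0xB0.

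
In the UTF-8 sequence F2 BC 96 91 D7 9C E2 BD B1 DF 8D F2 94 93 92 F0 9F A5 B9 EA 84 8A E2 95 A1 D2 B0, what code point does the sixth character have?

Offset 0: leading byte 0xF2 = 11110010 → 4-byte char #1 = F2 BC 96 91.
Offset 4: leading byte 0xD7 = 11010111 → 2-byte char #2 = D7 9C.
Offset 6: leading byte 0xE2 = 11100010 → 3-byte char #3 = E2 BD B1.
Offset 9: leading byte 0xDF = 11011111 → 2-byte char #4 = DF 8D.
Offset 11: leading byte 0xF2 = 11110010 → 4-byte char #5 = F2 94 93 92.
Offset 15: leading byte 0xF0 = 11110000 → 4-byte char #6 = F0 9F A5 B9.
Leading byte 0xF0 = 11110000 matches 11110xxx → 4-byte sequence.
Byte 1: 0xF0 = 11110000, payload 000 (3 bits).
Byte 2: 0x9F = 10011111 (10xxxxxx ✓), payload 011111.
Byte 3: 0xA5 = 10100101 (10xxxxxx ✓), payload 100101.
Byte 4: 0xB9 = 10111001 (10xxxxxx ✓), payload 111001.
Concatenate: 000011111100101111001 = 0x1F979 (21 bits → U+1F979).

U+1F979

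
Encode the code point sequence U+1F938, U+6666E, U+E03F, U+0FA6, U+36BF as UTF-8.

U+1F938: 4-byte form → F0 9F A4 B8.
U+6666E: 4-byte form → F1 A6 99 AE.
U+E03F: 3-byte form → EE 80 BF.
U+0FA6: 3-byte form → E0 BE A6.
U+36BF: 3-byte form → E3 9A BF.
Concatenated (17 bytes): F0 9F A4 B8 F1 A6 99 AE EE 80 BF E0 BE A6 E3 9A BF.

F0 9F A4 B8 F1 A6 99 AE EE 80 BF E0 BE A6 E3 9A BF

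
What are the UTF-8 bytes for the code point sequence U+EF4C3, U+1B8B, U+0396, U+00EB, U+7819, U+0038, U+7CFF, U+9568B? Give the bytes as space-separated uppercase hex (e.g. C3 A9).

F3 AF 93 83 E1 AE 8B CE 96 C3 AB E7 A0 99 38 E7 B3 BF F2 95 9A 8B

U+EF4C3: 4-byte form → F3 AF 93 83.
U+1B8B: 3-byte form → E1 AE 8B.
U+0396: 2-byte form → CE 96.
U+00EB: 2-byte form → C3 AB.
U+7819: 3-byte form → E7 A0 99.
U+0038: 1-byte form → 38.
U+7CFF: 3-byte form → E7 B3 BF.
U+9568B: 4-byte form → F2 95 9A 8B.
Concatenated (22 bytes): F3 AF 93 83 E1 AE 8B CE 96 C3 AB E7 A0 99 38 E7 B3 BF F2 95 9A 8B.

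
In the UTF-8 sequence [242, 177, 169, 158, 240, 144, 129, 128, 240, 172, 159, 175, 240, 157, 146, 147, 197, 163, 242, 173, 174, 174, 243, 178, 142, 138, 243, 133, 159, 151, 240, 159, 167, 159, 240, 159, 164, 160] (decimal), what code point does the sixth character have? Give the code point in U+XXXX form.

Offset 0: leading byte 0xF2 = 11110010 → 4-byte char #1 = F2 B1 A9 9E.
Offset 4: leading byte 0xF0 = 11110000 → 4-byte char #2 = F0 90 81 80.
Offset 8: leading byte 0xF0 = 11110000 → 4-byte char #3 = F0 AC 9F AF.
Offset 12: leading byte 0xF0 = 11110000 → 4-byte char #4 = F0 9D 92 93.
Offset 16: leading byte 0xC5 = 11000101 → 2-byte char #5 = C5 A3.
Offset 18: leading byte 0xF2 = 11110010 → 4-byte char #6 = F2 AD AE AE.
Leading byte 0xF2 = 11110010 matches 11110xxx → 4-byte sequence.
Byte 1: 0xF2 = 11110010, payload 010 (3 bits).
Byte 2: 0xAD = 10101101 (10xxxxxx ✓), payload 101101.
Byte 3: 0xAE = 10101110 (10xxxxxx ✓), payload 101110.
Byte 4: 0xAE = 10101110 (10xxxxxx ✓), payload 101110.
Concatenate: 010101101101110101110 = 0xADBAE (21 bits → U+ADBAE).

U+ADBAE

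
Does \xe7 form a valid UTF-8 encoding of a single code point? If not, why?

invalid (sequence truncated)

Leading byte 0xE7 = 11100111 → 3-byte form, but only 1 byte is present.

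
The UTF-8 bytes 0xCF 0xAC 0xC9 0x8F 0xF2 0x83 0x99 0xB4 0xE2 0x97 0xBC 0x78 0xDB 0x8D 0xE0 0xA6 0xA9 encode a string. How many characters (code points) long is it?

7

Byte at offset 0: 0xCF = 11001111 → 2-byte char (#1). Advance 2.
Byte at offset 2: 0xC9 = 11001001 → 2-byte char (#2). Advance 2.
Byte at offset 4: 0xF2 = 11110010 → 4-byte char (#3). Advance 4.
Byte at offset 8: 0xE2 = 11100010 → 3-byte char (#4). Advance 3.
Byte at offset 11: 0x78 = 01111000 → 1-byte char (#5). Advance 1.
Byte at offset 12: 0xDB = 11011011 → 2-byte char (#6). Advance 2.
Byte at offset 14: 0xE0 = 11100000 → 3-byte char (#7). Advance 3.
Reached end at offset 17 after 7 code points.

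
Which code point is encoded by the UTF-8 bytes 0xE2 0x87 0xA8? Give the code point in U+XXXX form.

U+21E8

Leading byte 0xE2 = 11100010 matches 1110xxxx → 3-byte sequence.
Byte 1: 0xE2 = 11100010, payload 0010 (4 bits).
Byte 2: 0x87 = 10000111 (10xxxxxx ✓), payload 000111.
Byte 3: 0xA8 = 10101000 (10xxxxxx ✓), payload 101000.
Concatenate: 0010000111101000 = 0x21E8 (16 bits → U+21E8).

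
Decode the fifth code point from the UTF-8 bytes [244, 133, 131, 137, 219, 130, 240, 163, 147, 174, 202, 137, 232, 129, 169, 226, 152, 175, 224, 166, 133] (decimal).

U+8069

Offset 0: leading byte 0xF4 = 11110100 → 4-byte char #1 = F4 85 83 89.
Offset 4: leading byte 0xDB = 11011011 → 2-byte char #2 = DB 82.
Offset 6: leading byte 0xF0 = 11110000 → 4-byte char #3 = F0 A3 93 AE.
Offset 10: leading byte 0xCA = 11001010 → 2-byte char #4 = CA 89.
Offset 12: leading byte 0xE8 = 11101000 → 3-byte char #5 = E8 81 A9.
Leading byte 0xE8 = 11101000 matches 1110xxxx → 3-byte sequence.
Byte 1: 0xE8 = 11101000, payload 1000 (4 bits).
Byte 2: 0x81 = 10000001 (10xxxxxx ✓), payload 000001.
Byte 3: 0xA9 = 10101001 (10xxxxxx ✓), payload 101001.
Concatenate: 1000000001101001 = 0x8069 (16 bits → U+8069).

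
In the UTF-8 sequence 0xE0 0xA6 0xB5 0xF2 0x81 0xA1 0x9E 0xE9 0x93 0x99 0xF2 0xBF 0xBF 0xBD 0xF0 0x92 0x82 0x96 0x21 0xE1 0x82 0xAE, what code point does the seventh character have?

Offset 0: leading byte 0xE0 = 11100000 → 3-byte char #1 = E0 A6 B5.
Offset 3: leading byte 0xF2 = 11110010 → 4-byte char #2 = F2 81 A1 9E.
Offset 7: leading byte 0xE9 = 11101001 → 3-byte char #3 = E9 93 99.
Offset 10: leading byte 0xF2 = 11110010 → 4-byte char #4 = F2 BF BF BD.
Offset 14: leading byte 0xF0 = 11110000 → 4-byte char #5 = F0 92 82 96.
Offset 18: leading byte 0x21 = 00100001 → 1-byte char #6 = 21.
Offset 19: leading byte 0xE1 = 11100001 → 3-byte char #7 = E1 82 AE.
Leading byte 0xE1 = 11100001 matches 1110xxxx → 3-byte sequence.
Byte 1: 0xE1 = 11100001, payload 0001 (4 bits).
Byte 2: 0x82 = 10000010 (10xxxxxx ✓), payload 000010.
Byte 3: 0xAE = 10101110 (10xxxxxx ✓), payload 101110.
Concatenate: 0001000010101110 = 0x10AE (16 bits → U+10AE).

U+10AE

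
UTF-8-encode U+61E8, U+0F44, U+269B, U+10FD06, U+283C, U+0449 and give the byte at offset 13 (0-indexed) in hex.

0xE2

U+61E8 → 3-byte form E6 87 A8 at offsets 0–2.
U+0F44 → 3-byte form E0 BD 84 at offsets 3–5.
U+269B → 3-byte form E2 9A 9B at offsets 6–8.
U+10FD06 → 4-byte form F4 8F B4 86 at offsets 9–12.
U+283C → 3-byte form E2 A0 BC at offsets 13–15.
Offset 13 falls in char 5's range; it's byte 1 of E2 A0 BC = 0xE2.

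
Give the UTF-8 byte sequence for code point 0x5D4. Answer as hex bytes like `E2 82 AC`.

D7 94

U+05D4 = 0x5D4 = 1492 decimal. In range U+0080–U+07FF → 2-byte form: 110xxxxx 10xxxxxx.
Binary (11 bits): 10111010100.
Split 5+6: 10111 | 010100.
Byte 1: 11010111 = 0xD7.
Byte 2: 10010100 = 0x94.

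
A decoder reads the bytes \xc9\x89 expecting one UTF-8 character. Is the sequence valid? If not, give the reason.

valid

Leading byte 0xC9 = 11001001 → 2-byte form.
Continuation bytes 0x89=10001001 all match 10xxxxxx.
Decoded value 0x249 is ≥ 0x80 (shortest form) and not a surrogate.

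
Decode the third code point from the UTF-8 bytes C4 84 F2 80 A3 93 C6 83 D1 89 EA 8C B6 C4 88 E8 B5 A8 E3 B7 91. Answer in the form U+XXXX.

U+0183

Offset 0: leading byte 0xC4 = 11000100 → 2-byte char #1 = C4 84.
Offset 2: leading byte 0xF2 = 11110010 → 4-byte char #2 = F2 80 A3 93.
Offset 6: leading byte 0xC6 = 11000110 → 2-byte char #3 = C6 83.
Leading byte 0xC6 = 11000110 matches 110xxxxx → 2-byte sequence.
Byte 1: 0xC6 = 11000110, payload 00110 (5 bits).
Byte 2: 0x83 = 10000011 (10xxxxxx ✓), payload 000011.
Concatenate: 00110000011 = 0x183 (11 bits → U+0183).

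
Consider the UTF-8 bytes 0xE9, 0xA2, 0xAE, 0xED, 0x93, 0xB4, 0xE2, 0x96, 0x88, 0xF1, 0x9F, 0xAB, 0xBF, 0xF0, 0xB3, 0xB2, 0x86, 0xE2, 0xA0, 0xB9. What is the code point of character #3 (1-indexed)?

U+2588

Offset 0: leading byte 0xE9 = 11101001 → 3-byte char #1 = E9 A2 AE.
Offset 3: leading byte 0xED = 11101101 → 3-byte char #2 = ED 93 B4.
Offset 6: leading byte 0xE2 = 11100010 → 3-byte char #3 = E2 96 88.
Leading byte 0xE2 = 11100010 matches 1110xxxx → 3-byte sequence.
Byte 1: 0xE2 = 11100010, payload 0010 (4 bits).
Byte 2: 0x96 = 10010110 (10xxxxxx ✓), payload 010110.
Byte 3: 0x88 = 10001000 (10xxxxxx ✓), payload 001000.
Concatenate: 0010010110001000 = 0x2588 (16 bits → U+2588).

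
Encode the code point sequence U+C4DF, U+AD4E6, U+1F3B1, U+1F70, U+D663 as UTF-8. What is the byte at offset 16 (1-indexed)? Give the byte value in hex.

0x99

1-indexed offset 16 is 0-indexed offset 15.
U+C4DF → 3-byte form EC 93 9F at offsets 0–2.
U+AD4E6 → 4-byte form F2 AD 93 A6 at offsets 3–6.
U+1F3B1 → 4-byte form F0 9F 8E B1 at offsets 7–10.
U+1F70 → 3-byte form E1 BD B0 at offsets 11–13.
U+D663 → 3-byte form ED 99 A3 at offsets 14–16.
Offset 15 falls in char 5's range; it's byte 2 of ED 99 A3 = 0x99.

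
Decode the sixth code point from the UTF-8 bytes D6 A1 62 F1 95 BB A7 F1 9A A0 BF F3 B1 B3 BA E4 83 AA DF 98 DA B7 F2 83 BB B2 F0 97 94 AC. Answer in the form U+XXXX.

U+40EA

Offset 0: leading byte 0xD6 = 11010110 → 2-byte char #1 = D6 A1.
Offset 2: leading byte 0x62 = 01100010 → 1-byte char #2 = 62.
Offset 3: leading byte 0xF1 = 11110001 → 4-byte char #3 = F1 95 BB A7.
Offset 7: leading byte 0xF1 = 11110001 → 4-byte char #4 = F1 9A A0 BF.
Offset 11: leading byte 0xF3 = 11110011 → 4-byte char #5 = F3 B1 B3 BA.
Offset 15: leading byte 0xE4 = 11100100 → 3-byte char #6 = E4 83 AA.
Leading byte 0xE4 = 11100100 matches 1110xxxx → 3-byte sequence.
Byte 1: 0xE4 = 11100100, payload 0100 (4 bits).
Byte 2: 0x83 = 10000011 (10xxxxxx ✓), payload 000011.
Byte 3: 0xAA = 10101010 (10xxxxxx ✓), payload 101010.
Concatenate: 0100000011101010 = 0x40EA (16 bits → U+40EA).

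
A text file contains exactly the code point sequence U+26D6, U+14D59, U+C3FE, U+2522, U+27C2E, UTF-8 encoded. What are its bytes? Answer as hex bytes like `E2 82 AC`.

E2 9B 96 F0 94 B5 99 EC 8F BE E2 94 A2 F0 A7 B0 AE

U+26D6: 3-byte form → E2 9B 96.
U+14D59: 4-byte form → F0 94 B5 99.
U+C3FE: 3-byte form → EC 8F BE.
U+2522: 3-byte form → E2 94 A2.
U+27C2E: 4-byte form → F0 A7 B0 AE.
Concatenated (17 bytes): E2 9B 96 F0 94 B5 99 EC 8F BE E2 94 A2 F0 A7 B0 AE.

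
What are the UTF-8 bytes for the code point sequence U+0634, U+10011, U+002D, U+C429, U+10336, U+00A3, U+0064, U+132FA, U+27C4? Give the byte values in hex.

D8 B4 F0 90 80 91 2D EC 90 A9 F0 90 8C B6 C2 A3 64 F0 93 8B BA E2 9F 84

U+0634: 2-byte form → D8 B4.
U+10011: 4-byte form → F0 90 80 91.
U+002D: 1-byte form → 2D.
U+C429: 3-byte form → EC 90 A9.
U+10336: 4-byte form → F0 90 8C B6.
U+00A3: 2-byte form → C2 A3.
U+0064: 1-byte form → 64.
U+132FA: 4-byte form → F0 93 8B BA.
U+27C4: 3-byte form → E2 9F 84.
Concatenated (24 bytes): D8 B4 F0 90 80 91 2D EC 90 A9 F0 90 8C B6 C2 A3 64 F0 93 8B BA E2 9F 84.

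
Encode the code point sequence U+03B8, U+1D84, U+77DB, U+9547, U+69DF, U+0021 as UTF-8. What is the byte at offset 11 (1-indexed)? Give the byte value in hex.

0x87

1-indexed offset 11 is 0-indexed offset 10.
U+03B8 → 2-byte form CE B8 at offsets 0–1.
U+1D84 → 3-byte form E1 B6 84 at offsets 2–4.
U+77DB → 3-byte form E7 9F 9B at offsets 5–7.
U+9547 → 3-byte form E9 95 87 at offsets 8–10.
Offset 10 falls in char 4's range; it's byte 3 of E9 95 87 = 0x87.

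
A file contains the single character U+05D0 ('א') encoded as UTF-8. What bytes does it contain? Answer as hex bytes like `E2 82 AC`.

D7 90

U+05D0 = 0x5D0 = 1488 decimal. In range U+0080–U+07FF → 2-byte form: 110xxxxx 10xxxxxx.
Binary (11 bits): 10111010000.
Split 5+6: 10111 | 010000.
Byte 1: 11010111 = 0xD7.
Byte 2: 10010000 = 0x90.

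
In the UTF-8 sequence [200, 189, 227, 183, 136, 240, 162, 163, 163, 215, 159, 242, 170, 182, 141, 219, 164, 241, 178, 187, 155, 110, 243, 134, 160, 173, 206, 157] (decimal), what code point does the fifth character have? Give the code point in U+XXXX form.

U+AAD8D

Offset 0: leading byte 0xC8 = 11001000 → 2-byte char #1 = C8 BD.
Offset 2: leading byte 0xE3 = 11100011 → 3-byte char #2 = E3 B7 88.
Offset 5: leading byte 0xF0 = 11110000 → 4-byte char #3 = F0 A2 A3 A3.
Offset 9: leading byte 0xD7 = 11010111 → 2-byte char #4 = D7 9F.
Offset 11: leading byte 0xF2 = 11110010 → 4-byte char #5 = F2 AA B6 8D.
Leading byte 0xF2 = 11110010 matches 11110xxx → 4-byte sequence.
Byte 1: 0xF2 = 11110010, payload 010 (3 bits).
Byte 2: 0xAA = 10101010 (10xxxxxx ✓), payload 101010.
Byte 3: 0xB6 = 10110110 (10xxxxxx ✓), payload 110110.
Byte 4: 0x8D = 10001101 (10xxxxxx ✓), payload 001101.
Concatenate: 010101010110110001101 = 0xAAD8D (21 bits → U+AAD8D).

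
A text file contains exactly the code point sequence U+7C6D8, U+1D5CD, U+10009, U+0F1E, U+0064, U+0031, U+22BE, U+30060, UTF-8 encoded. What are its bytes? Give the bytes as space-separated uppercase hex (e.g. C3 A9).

U+7C6D8: 4-byte form → F1 BC 9B 98.
U+1D5CD: 4-byte form → F0 9D 97 8D.
U+10009: 4-byte form → F0 90 80 89.
U+0F1E: 3-byte form → E0 BC 9E.
U+0064: 1-byte form → 64.
U+0031: 1-byte form → 31.
U+22BE: 3-byte form → E2 8A BE.
U+30060: 4-byte form → F0 B0 81 A0.
Concatenated (24 bytes): F1 BC 9B 98 F0 9D 97 8D F0 90 80 89 E0 BC 9E 64 31 E2 8A BE F0 B0 81 A0.

F1 BC 9B 98 F0 9D 97 8D F0 90 80 89 E0 BC 9E 64 31 E2 8A BE F0 B0 81 A0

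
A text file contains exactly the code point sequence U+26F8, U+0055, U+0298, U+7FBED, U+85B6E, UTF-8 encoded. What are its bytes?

E2 9B B8 55 CA 98 F1 BF AF AD F2 85 AD AE

U+26F8: 3-byte form → E2 9B B8.
U+0055: 1-byte form → 55.
U+0298: 2-byte form → CA 98.
U+7FBED: 4-byte form → F1 BF AF AD.
U+85B6E: 4-byte form → F2 85 AD AE.
Concatenated (14 bytes): E2 9B B8 55 CA 98 F1 BF AF AD F2 85 AD AE.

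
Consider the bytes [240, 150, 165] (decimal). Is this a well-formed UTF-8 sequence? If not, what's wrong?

Leading byte 0xF0 = 11110000 → 4-byte form, but only 3 bytes are present.

invalid (sequence truncated)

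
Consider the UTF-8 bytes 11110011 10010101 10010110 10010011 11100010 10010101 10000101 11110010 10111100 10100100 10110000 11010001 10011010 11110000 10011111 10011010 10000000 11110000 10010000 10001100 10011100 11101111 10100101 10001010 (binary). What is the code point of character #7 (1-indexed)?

U+F94A

Offset 0: leading byte 0xF3 = 11110011 → 4-byte char #1 = F3 95 96 93.
Offset 4: leading byte 0xE2 = 11100010 → 3-byte char #2 = E2 95 85.
Offset 7: leading byte 0xF2 = 11110010 → 4-byte char #3 = F2 BC A4 B0.
Offset 11: leading byte 0xD1 = 11010001 → 2-byte char #4 = D1 9A.
Offset 13: leading byte 0xF0 = 11110000 → 4-byte char #5 = F0 9F 9A 80.
Offset 17: leading byte 0xF0 = 11110000 → 4-byte char #6 = F0 90 8C 9C.
Offset 21: leading byte 0xEF = 11101111 → 3-byte char #7 = EF A5 8A.
Leading byte 0xEF = 11101111 matches 1110xxxx → 3-byte sequence.
Byte 1: 0xEF = 11101111, payload 1111 (4 bits).
Byte 2: 0xA5 = 10100101 (10xxxxxx ✓), payload 100101.
Byte 3: 0x8A = 10001010 (10xxxxxx ✓), payload 001010.
Concatenate: 1111100101001010 = 0xF94A (16 bits → U+F94A).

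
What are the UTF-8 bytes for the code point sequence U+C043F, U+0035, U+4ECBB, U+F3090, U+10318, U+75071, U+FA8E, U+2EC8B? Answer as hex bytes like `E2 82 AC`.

F3 80 90 BF 35 F1 8E B2 BB F3 B3 82 90 F0 90 8C 98 F1 B5 81 B1 EF AA 8E F0 AE B2 8B

U+C043F: 4-byte form → F3 80 90 BF.
U+0035: 1-byte form → 35.
U+4ECBB: 4-byte form → F1 8E B2 BB.
U+F3090: 4-byte form → F3 B3 82 90.
U+10318: 4-byte form → F0 90 8C 98.
U+75071: 4-byte form → F1 B5 81 B1.
U+FA8E: 3-byte form → EF AA 8E.
U+2EC8B: 4-byte form → F0 AE B2 8B.
Concatenated (28 bytes): F3 80 90 BF 35 F1 8E B2 BB F3 B3 82 90 F0 90 8C 98 F1 B5 81 B1 EF AA 8E F0 AE B2 8B.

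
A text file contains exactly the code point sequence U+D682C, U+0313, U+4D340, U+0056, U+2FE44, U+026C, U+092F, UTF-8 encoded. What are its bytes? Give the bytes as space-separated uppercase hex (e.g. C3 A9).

U+D682C: 4-byte form → F3 96 A0 AC.
U+0313: 2-byte form → CC 93.
U+4D340: 4-byte form → F1 8D 8D 80.
U+0056: 1-byte form → 56.
U+2FE44: 4-byte form → F0 AF B9 84.
U+026C: 2-byte form → C9 AC.
U+092F: 3-byte form → E0 A4 AF.
Concatenated (20 bytes): F3 96 A0 AC CC 93 F1 8D 8D 80 56 F0 AF B9 84 C9 AC E0 A4 AF.

F3 96 A0 AC CC 93 F1 8D 8D 80 56 F0 AF B9 84 C9 AC E0 A4 AF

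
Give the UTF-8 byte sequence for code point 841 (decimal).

U+0349 = 0x349 = 841 decimal. In range U+0080–U+07FF → 2-byte form: 110xxxxx 10xxxxxx.
Binary (11 bits): 01101001001.
Split 5+6: 01101 | 001001.
Byte 1: 11001101 = 0xCD.
Byte 2: 10001001 = 0x89.

CD 89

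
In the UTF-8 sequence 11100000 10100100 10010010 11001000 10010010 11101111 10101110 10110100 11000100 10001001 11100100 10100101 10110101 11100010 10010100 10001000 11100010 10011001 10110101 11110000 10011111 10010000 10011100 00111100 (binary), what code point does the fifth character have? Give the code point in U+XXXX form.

U+4975

Offset 0: leading byte 0xE0 = 11100000 → 3-byte char #1 = E0 A4 92.
Offset 3: leading byte 0xC8 = 11001000 → 2-byte char #2 = C8 92.
Offset 5: leading byte 0xEF = 11101111 → 3-byte char #3 = EF AE B4.
Offset 8: leading byte 0xC4 = 11000100 → 2-byte char #4 = C4 89.
Offset 10: leading byte 0xE4 = 11100100 → 3-byte char #5 = E4 A5 B5.
Leading byte 0xE4 = 11100100 matches 1110xxxx → 3-byte sequence.
Byte 1: 0xE4 = 11100100, payload 0100 (4 bits).
Byte 2: 0xA5 = 10100101 (10xxxxxx ✓), payload 100101.
Byte 3: 0xB5 = 10110101 (10xxxxxx ✓), payload 110101.
Concatenate: 0100100101110101 = 0x4975 (16 bits → U+4975).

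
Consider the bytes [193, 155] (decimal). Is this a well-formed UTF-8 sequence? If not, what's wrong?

Leading byte 0xC1 = 11000001 → 2-byte form.
Continuation bytes all match 10xxxxxx. Payload decodes to 0x5B.
But 0x5B < 0x80, the minimum for a 2-byte sequence — this is an overlong encoding.

invalid (overlong encoding)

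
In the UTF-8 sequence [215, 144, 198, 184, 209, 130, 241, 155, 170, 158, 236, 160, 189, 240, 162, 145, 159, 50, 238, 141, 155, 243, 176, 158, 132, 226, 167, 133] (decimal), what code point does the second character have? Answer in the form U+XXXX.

Offset 0: leading byte 0xD7 = 11010111 → 2-byte char #1 = D7 90.
Offset 2: leading byte 0xC6 = 11000110 → 2-byte char #2 = C6 B8.
Leading byte 0xC6 = 11000110 matches 110xxxxx → 2-byte sequence.
Byte 1: 0xC6 = 11000110, payload 00110 (5 bits).
Byte 2: 0xB8 = 10111000 (10xxxxxx ✓), payload 111000.
Concatenate: 00110111000 = 0x1B8 (11 bits → U+01B8).

U+01B8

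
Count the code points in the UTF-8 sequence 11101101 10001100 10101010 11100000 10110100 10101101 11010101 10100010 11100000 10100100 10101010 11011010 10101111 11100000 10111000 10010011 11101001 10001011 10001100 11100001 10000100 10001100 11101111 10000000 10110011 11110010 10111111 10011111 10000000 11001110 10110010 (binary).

11

Byte at offset 0: 0xED = 11101101 → 3-byte char (#1). Advance 3.
Byte at offset 3: 0xE0 = 11100000 → 3-byte char (#2). Advance 3.
Byte at offset 6: 0xD5 = 11010101 → 2-byte char (#3). Advance 2.
Byte at offset 8: 0xE0 = 11100000 → 3-byte char (#4). Advance 3.
Byte at offset 11: 0xDA = 11011010 → 2-byte char (#5). Advance 2.
Byte at offset 13: 0xE0 = 11100000 → 3-byte char (#6). Advance 3.
Byte at offset 16: 0xE9 = 11101001 → 3-byte char (#7). Advance 3.
Byte at offset 19: 0xE1 = 11100001 → 3-byte char (#8). Advance 3.
Byte at offset 22: 0xEF = 11101111 → 3-byte char (#9). Advance 3.
Byte at offset 25: 0xF2 = 11110010 → 4-byte char (#10). Advance 4.
Byte at offset 29: 0xCE = 11001110 → 2-byte char (#11). Advance 2.
Reached end at offset 31 after 11 code points.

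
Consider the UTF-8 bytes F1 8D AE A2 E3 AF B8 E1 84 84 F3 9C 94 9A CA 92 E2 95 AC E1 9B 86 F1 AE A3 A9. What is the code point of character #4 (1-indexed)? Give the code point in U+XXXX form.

Offset 0: leading byte 0xF1 = 11110001 → 4-byte char #1 = F1 8D AE A2.
Offset 4: leading byte 0xE3 = 11100011 → 3-byte char #2 = E3 AF B8.
Offset 7: leading byte 0xE1 = 11100001 → 3-byte char #3 = E1 84 84.
Offset 10: leading byte 0xF3 = 11110011 → 4-byte char #4 = F3 9C 94 9A.
Leading byte 0xF3 = 11110011 matches 11110xxx → 4-byte sequence.
Byte 1: 0xF3 = 11110011, payload 011 (3 bits).
Byte 2: 0x9C = 10011100 (10xxxxxx ✓), payload 011100.
Byte 3: 0x94 = 10010100 (10xxxxxx ✓), payload 010100.
Byte 4: 0x9A = 10011010 (10xxxxxx ✓), payload 011010.
Concatenate: 011011100010100011010 = 0xDC51A (21 bits → U+DC51A).

U+DC51A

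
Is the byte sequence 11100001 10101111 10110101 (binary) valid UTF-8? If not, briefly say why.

Leading byte 0xE1 = 11100001 → 3-byte form.
Continuation bytes 0xAF=10101111, 0xB5=10110101 all match 10xxxxxx.
Decoded value 0x1BF5 is ≥ 0x800 (shortest form) and not a surrogate.

valid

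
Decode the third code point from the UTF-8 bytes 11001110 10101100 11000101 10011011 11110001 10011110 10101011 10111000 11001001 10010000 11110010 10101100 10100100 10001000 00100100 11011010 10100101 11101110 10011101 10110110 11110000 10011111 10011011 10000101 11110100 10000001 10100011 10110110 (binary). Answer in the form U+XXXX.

U+5EAF8

Offset 0: leading byte 0xCE = 11001110 → 2-byte char #1 = CE AC.
Offset 2: leading byte 0xC5 = 11000101 → 2-byte char #2 = C5 9B.
Offset 4: leading byte 0xF1 = 11110001 → 4-byte char #3 = F1 9E AB B8.
Leading byte 0xF1 = 11110001 matches 11110xxx → 4-byte sequence.
Byte 1: 0xF1 = 11110001, payload 001 (3 bits).
Byte 2: 0x9E = 10011110 (10xxxxxx ✓), payload 011110.
Byte 3: 0xAB = 10101011 (10xxxxxx ✓), payload 101011.
Byte 4: 0xB8 = 10111000 (10xxxxxx ✓), payload 111000.
Concatenate: 001011110101011111000 = 0x5EAF8 (21 bits → U+5EAF8).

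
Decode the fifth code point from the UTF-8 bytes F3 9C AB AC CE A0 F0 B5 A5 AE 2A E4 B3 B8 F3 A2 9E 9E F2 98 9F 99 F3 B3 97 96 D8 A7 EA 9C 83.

U+4CF8

Offset 0: leading byte 0xF3 = 11110011 → 4-byte char #1 = F3 9C AB AC.
Offset 4: leading byte 0xCE = 11001110 → 2-byte char #2 = CE A0.
Offset 6: leading byte 0xF0 = 11110000 → 4-byte char #3 = F0 B5 A5 AE.
Offset 10: leading byte 0x2A = 00101010 → 1-byte char #4 = 2A.
Offset 11: leading byte 0xE4 = 11100100 → 3-byte char #5 = E4 B3 B8.
Leading byte 0xE4 = 11100100 matches 1110xxxx → 3-byte sequence.
Byte 1: 0xE4 = 11100100, payload 0100 (4 bits).
Byte 2: 0xB3 = 10110011 (10xxxxxx ✓), payload 110011.
Byte 3: 0xB8 = 10111000 (10xxxxxx ✓), payload 111000.
Concatenate: 0100110011111000 = 0x4CF8 (16 bits → U+4CF8).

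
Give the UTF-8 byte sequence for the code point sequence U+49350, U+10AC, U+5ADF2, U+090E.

F1 89 8D 90 E1 82 AC F1 9A B7 B2 E0 A4 8E

U+49350: 4-byte form → F1 89 8D 90.
U+10AC: 3-byte form → E1 82 AC.
U+5ADF2: 4-byte form → F1 9A B7 B2.
U+090E: 3-byte form → E0 A4 8E.
Concatenated (14 bytes): F1 89 8D 90 E1 82 AC F1 9A B7 B2 E0 A4 8E.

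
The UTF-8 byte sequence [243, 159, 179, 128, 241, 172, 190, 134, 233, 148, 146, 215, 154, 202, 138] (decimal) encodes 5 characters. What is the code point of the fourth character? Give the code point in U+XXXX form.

Offset 0: leading byte 0xF3 = 11110011 → 4-byte char #1 = F3 9F B3 80.
Offset 4: leading byte 0xF1 = 11110001 → 4-byte char #2 = F1 AC BE 86.
Offset 8: leading byte 0xE9 = 11101001 → 3-byte char #3 = E9 94 92.
Offset 11: leading byte 0xD7 = 11010111 → 2-byte char #4 = D7 9A.
Leading byte 0xD7 = 11010111 matches 110xxxxx → 2-byte sequence.
Byte 1: 0xD7 = 11010111, payload 10111 (5 bits).
Byte 2: 0x9A = 10011010 (10xxxxxx ✓), payload 011010.
Concatenate: 10111011010 = 0x5DA (11 bits → U+05DA).

U+05DA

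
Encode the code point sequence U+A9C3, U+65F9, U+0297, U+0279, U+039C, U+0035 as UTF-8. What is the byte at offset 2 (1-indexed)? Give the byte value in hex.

0xA7

1-indexed offset 2 is 0-indexed offset 1.
U+A9C3 → 3-byte form EA A7 83 at offsets 0–2.
Offset 1 falls in char 1's range; it's byte 2 of EA A7 83 = 0xA7.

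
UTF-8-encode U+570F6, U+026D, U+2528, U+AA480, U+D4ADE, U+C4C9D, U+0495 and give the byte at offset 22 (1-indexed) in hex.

0xD2

1-indexed offset 22 is 0-indexed offset 21.
U+570F6 → 4-byte form F1 97 83 B6 at offsets 0–3.
U+026D → 2-byte form C9 AD at offsets 4–5.
U+2528 → 3-byte form E2 94 A8 at offsets 6–8.
U+AA480 → 4-byte form F2 AA 92 80 at offsets 9–12.
U+D4ADE → 4-byte form F3 94 AB 9E at offsets 13–16.
U+C4C9D → 4-byte form F3 84 B2 9D at offsets 17–20.
U+0495 → 2-byte form D2 95 at offsets 21–22.
Offset 21 falls in char 7's range; it's byte 1 of D2 95 = 0xD2.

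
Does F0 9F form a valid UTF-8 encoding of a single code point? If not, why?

invalid (sequence truncated)

Leading byte 0xF0 = 11110000 → 4-byte form, but only 2 bytes are present.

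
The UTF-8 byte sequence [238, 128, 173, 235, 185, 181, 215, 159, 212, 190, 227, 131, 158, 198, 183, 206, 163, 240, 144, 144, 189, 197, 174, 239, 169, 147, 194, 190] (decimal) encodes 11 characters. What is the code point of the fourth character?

U+053E

Offset 0: leading byte 0xEE = 11101110 → 3-byte char #1 = EE 80 AD.
Offset 3: leading byte 0xEB = 11101011 → 3-byte char #2 = EB B9 B5.
Offset 6: leading byte 0xD7 = 11010111 → 2-byte char #3 = D7 9F.
Offset 8: leading byte 0xD4 = 11010100 → 2-byte char #4 = D4 BE.
Leading byte 0xD4 = 11010100 matches 110xxxxx → 2-byte sequence.
Byte 1: 0xD4 = 11010100, payload 10100 (5 bits).
Byte 2: 0xBE = 10111110 (10xxxxxx ✓), payload 111110.
Concatenate: 10100111110 = 0x53E (11 bits → U+053E).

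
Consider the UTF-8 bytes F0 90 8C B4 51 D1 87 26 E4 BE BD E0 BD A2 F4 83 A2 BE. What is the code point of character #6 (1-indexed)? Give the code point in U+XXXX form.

U+0F62

Offset 0: leading byte 0xF0 = 11110000 → 4-byte char #1 = F0 90 8C B4.
Offset 4: leading byte 0x51 = 01010001 → 1-byte char #2 = 51.
Offset 5: leading byte 0xD1 = 11010001 → 2-byte char #3 = D1 87.
Offset 7: leading byte 0x26 = 00100110 → 1-byte char #4 = 26.
Offset 8: leading byte 0xE4 = 11100100 → 3-byte char #5 = E4 BE BD.
Offset 11: leading byte 0xE0 = 11100000 → 3-byte char #6 = E0 BD A2.
Leading byte 0xE0 = 11100000 matches 1110xxxx → 3-byte sequence.
Byte 1: 0xE0 = 11100000, payload 0000 (4 bits).
Byte 2: 0xBD = 10111101 (10xxxxxx ✓), payload 111101.
Byte 3: 0xA2 = 10100010 (10xxxxxx ✓), payload 100010.
Concatenate: 0000111101100010 = 0xF62 (16 bits → U+0F62).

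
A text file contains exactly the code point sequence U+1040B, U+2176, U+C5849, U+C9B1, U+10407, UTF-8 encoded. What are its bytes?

U+1040B: 4-byte form → F0 90 90 8B.
U+2176: 3-byte form → E2 85 B6.
U+C5849: 4-byte form → F3 85 A1 89.
U+C9B1: 3-byte form → EC A6 B1.
U+10407: 4-byte form → F0 90 90 87.
Concatenated (18 bytes): F0 90 90 8B E2 85 B6 F3 85 A1 89 EC A6 B1 F0 90 90 87.

F0 90 90 8B E2 85 B6 F3 85 A1 89 EC A6 B1 F0 90 90 87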